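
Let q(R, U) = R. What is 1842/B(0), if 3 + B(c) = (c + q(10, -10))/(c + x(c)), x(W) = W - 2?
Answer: -921/4 ≈ -230.25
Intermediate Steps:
x(W) = -2 + W
B(c) = -3 + (10 + c)/(-2 + 2*c) (B(c) = -3 + (c + 10)/(c + (-2 + c)) = -3 + (10 + c)/(-2 + 2*c))
1842/B(0) = 1842/(((16 - 5*0)/(2*(-1 + 0)))) = 1842/(((1/2)*(16 + 0)/(-1))) = 1842/(((1/2)*(-1)*16)) = 1842/(-8) = 1842*(-1/8) = -921/4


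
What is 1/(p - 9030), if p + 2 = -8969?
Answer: -1/18001 ≈ -5.5552e-5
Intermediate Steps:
p = -8971 (p = -2 - 8969 = -8971)
1/(p - 9030) = 1/(-8971 - 9030) = 1/(-18001) = -1/18001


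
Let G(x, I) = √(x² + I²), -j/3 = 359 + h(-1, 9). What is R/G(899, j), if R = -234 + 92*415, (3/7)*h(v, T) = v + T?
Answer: 18973*√2091890/1045945 ≈ 26.236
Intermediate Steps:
h(v, T) = 7*T/3 + 7*v/3 (h(v, T) = 7*(v + T)/3 = 7*(T + v)/3 = 7*T/3 + 7*v/3)
R = 37946 (R = -234 + 38180 = 37946)
j = -1133 (j = -3*(359 + ((7/3)*9 + (7/3)*(-1))) = -3*(359 + (21 - 7/3)) = -3*(359 + 56/3) = -3*1133/3 = -1133)
G(x, I) = √(I² + x²)
R/G(899, j) = 37946/(√((-1133)² + 899²)) = 37946/(√(1283689 + 808201)) = 37946/(√2091890) = 37946*(√2091890/2091890) = 18973*√2091890/1045945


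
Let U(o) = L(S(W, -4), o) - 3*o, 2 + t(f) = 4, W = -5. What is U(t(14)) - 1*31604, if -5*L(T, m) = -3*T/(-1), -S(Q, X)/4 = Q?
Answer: -31622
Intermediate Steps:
t(f) = 2 (t(f) = -2 + 4 = 2)
S(Q, X) = -4*Q
L(T, m) = -3*T/5 (L(T, m) = -(-3*T)/(5*(-1)) = -(-3*T)*(-1)/5 = -3*T/5)
U(o) = -12 - 3*o (U(o) = -(-12)*(-5)/5 - 3*o = -⅗*20 - 3*o = -12 - 3*o)
U(t(14)) - 1*31604 = (-12 - 3*2) - 1*31604 = (-12 - 6) - 31604 = -18 - 31604 = -31622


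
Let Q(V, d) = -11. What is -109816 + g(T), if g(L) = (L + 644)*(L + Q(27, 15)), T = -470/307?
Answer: -11108822770/94249 ≈ -1.1787e+5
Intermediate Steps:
T = -470/307 (T = -470*1/307 = -470/307 ≈ -1.5309)
g(L) = (-11 + L)*(644 + L) (g(L) = (L + 644)*(L - 11) = (644 + L)*(-11 + L) = (-11 + L)*(644 + L))
-109816 + g(T) = -109816 + (-7084 + (-470/307)**2 + 633*(-470/307)) = -109816 + (-7084 + 220900/94249 - 297510/307) = -109816 - 758774586/94249 = -11108822770/94249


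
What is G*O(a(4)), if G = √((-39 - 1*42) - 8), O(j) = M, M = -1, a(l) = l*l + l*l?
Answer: -I*√89 ≈ -9.434*I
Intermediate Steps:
a(l) = 2*l² (a(l) = l² + l² = 2*l²)
O(j) = -1
G = I*√89 (G = √((-39 - 42) - 8) = √(-81 - 8) = √(-89) = I*√89 ≈ 9.434*I)
G*O(a(4)) = (I*√89)*(-1) = -I*√89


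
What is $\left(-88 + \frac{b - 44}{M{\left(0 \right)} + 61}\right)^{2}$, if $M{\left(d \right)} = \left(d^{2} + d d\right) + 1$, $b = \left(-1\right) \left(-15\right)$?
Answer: $\frac{30085225}{3844} \approx 7826.5$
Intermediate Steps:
$b = 15$
$M{\left(d \right)} = 1 + 2 d^{2}$ ($M{\left(d \right)} = \left(d^{2} + d^{2}\right) + 1 = 2 d^{2} + 1 = 1 + 2 d^{2}$)
$\left(-88 + \frac{b - 44}{M{\left(0 \right)} + 61}\right)^{2} = \left(-88 + \frac{15 - 44}{\left(1 + 2 \cdot 0^{2}\right) + 61}\right)^{2} = \left(-88 - \frac{29}{\left(1 + 2 \cdot 0\right) + 61}\right)^{2} = \left(-88 - \frac{29}{\left(1 + 0\right) + 61}\right)^{2} = \left(-88 - \frac{29}{1 + 61}\right)^{2} = \left(-88 - \frac{29}{62}\right)^{2} = \left(- \frac{5485}{62}\right)^{2} = \frac{30085225}{3844}$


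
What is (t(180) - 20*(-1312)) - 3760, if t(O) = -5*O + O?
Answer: 21760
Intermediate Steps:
t(O) = -4*O
(t(180) - 20*(-1312)) - 3760 = (-4*180 - 20*(-1312)) - 3760 = (-720 + 26240) - 3760 = 25520 - 3760 = 21760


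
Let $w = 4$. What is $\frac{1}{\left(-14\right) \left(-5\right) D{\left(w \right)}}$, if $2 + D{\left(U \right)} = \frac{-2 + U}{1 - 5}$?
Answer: $- \frac{1}{175} \approx -0.0057143$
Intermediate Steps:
$D{\left(U \right)} = - \frac{3}{2} - \frac{U}{4}$ ($D{\left(U \right)} = -2 + \frac{-2 + U}{1 - 5} = -2 + \frac{-2 + U}{-4} = -2 + \left(-2 + U\right) \left(- \frac{1}{4}\right) = -2 - \left(- \frac{1}{2} + \frac{U}{4}\right) = - \frac{3}{2} - \frac{U}{4}$)
$\frac{1}{\left(-14\right) \left(-5\right) D{\left(w \right)}} = \frac{1}{\left(-14\right) \left(-5\right) \left(- \frac{3}{2} - 1\right)} = \frac{1}{70 \left(- \frac{3}{2} - 1\right)} = \frac{1}{70 \left(- \frac{5}{2}\right)} = \frac{1}{-175} = - \frac{1}{175}$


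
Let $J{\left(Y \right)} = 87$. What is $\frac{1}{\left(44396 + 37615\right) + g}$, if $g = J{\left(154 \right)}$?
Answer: $\frac{1}{82098} \approx 1.2181 \cdot 10^{-5}$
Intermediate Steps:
$g = 87$
$\frac{1}{\left(44396 + 37615\right) + g} = \frac{1}{\left(44396 + 37615\right) + 87} = \frac{1}{82011 + 87} = \frac{1}{82098}$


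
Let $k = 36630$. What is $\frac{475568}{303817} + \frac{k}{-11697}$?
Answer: $- \frac{1855365938}{1184582483} \approx -1.5663$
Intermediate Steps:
$\frac{475568}{303817} + \frac{k}{-11697} = \frac{475568}{303817} + \frac{36630}{-11697} = 475568 \cdot \frac{1}{303817} + 36630 \left(- \frac{1}{11697}\right) = \frac{475568}{303817} - \frac{12210}{3899} = - \frac{1855365938}{1184582483}$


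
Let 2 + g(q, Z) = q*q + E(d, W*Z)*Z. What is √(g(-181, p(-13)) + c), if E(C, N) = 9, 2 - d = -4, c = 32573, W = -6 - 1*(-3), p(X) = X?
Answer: √65215 ≈ 255.37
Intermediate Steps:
W = -3 (W = -6 + 3 = -3)
d = 6 (d = 2 - 1*(-4) = 2 + 4 = 6)
g(q, Z) = -2 + q² + 9*Z (g(q, Z) = -2 + (q*q + 9*Z) = -2 + (q² + 9*Z) = -2 + q² + 9*Z)
√(g(-181, p(-13)) + c) = √((-2 + (-181)² + 9*(-13)) + 32573) = √((-2 + 32761 - 117) + 32573) = √(32642 + 32573) = √65215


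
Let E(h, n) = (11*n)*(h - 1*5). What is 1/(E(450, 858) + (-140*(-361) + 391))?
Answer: 1/4250841 ≈ 2.3525e-7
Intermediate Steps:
E(h, n) = 11*n*(-5 + h) (E(h, n) = (11*n)*(h - 5) = (11*n)*(-5 + h) = 11*n*(-5 + h))
1/(E(450, 858) + (-140*(-361) + 391)) = 1/(11*858*(-5 + 450) + (-140*(-361) + 391)) = 1/(11*858*445 + (50540 + 391)) = 1/(4199910 + 50931) = 1/4250841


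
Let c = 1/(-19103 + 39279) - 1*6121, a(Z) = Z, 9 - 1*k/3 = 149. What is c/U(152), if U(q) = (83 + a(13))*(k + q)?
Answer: 41165765/173029376 ≈ 0.23791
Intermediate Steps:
k = -420 (k = 27 - 3*149 = 27 - 447 = -420)
c = -123497295/20176 (c = 1/20176 - 6121 = -123497295/20176 ≈ -6121.0)
U(q) = -40320 + 96*q (U(q) = (83 + 13)*(-420 + q) = 96*(-420 + q) = -40320 + 96*q)
c/U(152) = -123497295/(20176*(-40320 + 96*152)) = -123497295/(20176*(-40320 + 14592)) = -123497295/20176/(-25728) = -123497295/20176*(-1/25728) = 41165765/173029376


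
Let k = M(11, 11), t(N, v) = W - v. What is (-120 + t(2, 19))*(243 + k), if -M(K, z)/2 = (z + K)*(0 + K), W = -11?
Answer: 36150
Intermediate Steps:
t(N, v) = -11 - v
M(K, z) = -2*K*(K + z) (M(K, z) = -2*(z + K)*(0 + K) = -2*(K + z)*K = -2*K*(K + z))
k = -484 (k = -2*11*(11 + 11) = -2*11*22 = -484)
(-120 + t(2, 19))*(243 + k) = (-120 + (-11 - 1*19))*(243 - 484) = (-120 + (-11 - 19))*(-241) = (-120 - 30)*(-241) = -150*(-241) = 36150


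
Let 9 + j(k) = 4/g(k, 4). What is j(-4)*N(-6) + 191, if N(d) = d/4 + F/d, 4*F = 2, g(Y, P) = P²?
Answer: 9833/48 ≈ 204.85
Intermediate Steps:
F = ½ (F = (¼)*2 = ½ ≈ 0.50000)
j(k) = -35/4 (j(k) = -9 + 4/(4²) = -9 + 4/16 = -9 + 4*(1/16) = -9 + ¼ = -35/4)
N(d) = 1/(2*d) + d/4 (N(d) = d/4 + 1/(2*d) = 1/(2*d) + d/4)
j(-4)*N(-6) + 191 = -35*(2 + (-6)²)/(16*(-6)) + 191 = -35*(-1)*(2 + 36)/(16*6) + 191 = -35*(-1)*38/(16*6) + 191 = -35/4*(-19/12) + 191 = 665/48 + 191 = 9833/48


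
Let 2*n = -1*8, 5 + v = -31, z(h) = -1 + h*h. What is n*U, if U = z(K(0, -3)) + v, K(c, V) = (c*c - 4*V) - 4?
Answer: -108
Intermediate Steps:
K(c, V) = -4 + c² - 4*V (K(c, V) = (c² - 4*V) - 4 = -4 + c² - 4*V)
z(h) = -1 + h²
v = -36 (v = -5 - 31 = -36)
n = -4 (n = (-1*8)/2 = (½)*(-8) = -4)
U = 27 (U = (-1 + (-4 + 0² - 4*(-3))²) - 36 = (-1 + (-4 + 0 + 12)²) - 36 = (-1 + 8²) - 36 = (-1 + 64) - 36 = 63 - 36 = 27)
n*U = -4*27 = -108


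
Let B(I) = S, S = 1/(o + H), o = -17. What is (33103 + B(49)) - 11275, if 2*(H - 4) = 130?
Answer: 1135057/52 ≈ 21828.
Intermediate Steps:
H = 69 (H = 4 + (½)*130 = 4 + 65 = 69)
S = 1/52 (S = 1/(-17 + 69) = 1/52 ≈ 0.019231)
B(I) = 1/52
(33103 + B(49)) - 11275 = (33103 + 1/52) - 11275 = 1721357/52 - 11275 = 1135057/52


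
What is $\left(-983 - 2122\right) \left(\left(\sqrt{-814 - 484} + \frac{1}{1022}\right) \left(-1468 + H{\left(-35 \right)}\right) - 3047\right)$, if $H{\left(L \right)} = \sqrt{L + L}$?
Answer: $9460935 + \frac{3105 \left(1 + 1022 i \sqrt{1298}\right) \left(1468 - i \sqrt{70}\right)}{1022} \approx 1.0401 \cdot 10^{7} + 1.6422 \cdot 10^{8} i$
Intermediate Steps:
$H{\left(L \right)} = \sqrt{2} \sqrt{L}$ ($H{\left(L \right)} = \sqrt{2 L} = \sqrt{2} \sqrt{L}$)
$\left(-983 - 2122\right) \left(\left(\sqrt{-814 - 484} + \frac{1}{1022}\right) \left(-1468 + H{\left(-35 \right)}\right) - 3047\right) = \left(-983 - 2122\right) \left(\left(\sqrt{-814 - 484} + \frac{1}{1022}\right) \left(-1468 + \sqrt{2} \sqrt{-35}\right) - 3047\right) = - 3105 \left(\left(\sqrt{-1298} + \frac{1}{1022}\right) \left(-1468 + \sqrt{2} i \sqrt{35}\right) - 3047\right) = - 3105 \left(\left(i \sqrt{1298} + \frac{1}{1022}\right) \left(-1468 + i \sqrt{70}\right) - 3047\right) = - 3105 \left(\left(\frac{1}{1022} + i \sqrt{1298}\right) \left(-1468 + i \sqrt{70}\right) - 3047\right) = - 3105 \left(\left(-1468 + i \sqrt{70}\right) \left(\frac{1}{1022} + i \sqrt{1298}\right) - 3047\right) = - 3105 \left(-3047 + \left(-1468 + i \sqrt{70}\right) \left(\frac{1}{1022} + i \sqrt{1298}\right)\right) = 9460935 - 3105 \left(-1468 + i \sqrt{70}\right) \left(\frac{1}{1022} + i \sqrt{1298}\right)$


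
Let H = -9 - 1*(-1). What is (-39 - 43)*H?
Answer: 656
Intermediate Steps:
H = -8 (H = -9 + 1 = -8)
(-39 - 43)*H = (-39 - 43)*(-8) = -82*(-8) = 656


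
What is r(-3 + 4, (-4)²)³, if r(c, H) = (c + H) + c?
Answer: 5832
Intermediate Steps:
r(c, H) = H + 2*c (r(c, H) = (H + c) + c = H + 2*c)
r(-3 + 4, (-4)²)³ = ((-4)² + 2*(-3 + 4))³ = (16 + 2*1)³ = (16 + 2)³ = 18³ = 5832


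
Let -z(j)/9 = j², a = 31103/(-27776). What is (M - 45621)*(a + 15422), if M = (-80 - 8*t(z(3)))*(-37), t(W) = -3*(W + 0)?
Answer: 1790849272789/3968 ≈ 4.5132e+8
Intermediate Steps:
a = -31103/27776 (a = 31103*(-1/27776) = -31103/27776 ≈ -1.1198)
z(j) = -9*j²
t(W) = -3*W
M = 74888 (M = (-80 - (-24)*(-9*3²))*(-37) = (-80 - (-24)*(-9*9))*(-37) = (-80 - (-24)*(-81))*(-37) = (-80 - 8*243)*(-37) = (-80 - 1944)*(-37) = -2024*(-37) = 74888)
(M - 45621)*(a + 15422) = (74888 - 45621)*(-31103/27776 + 15422) = 29267*(428330369/27776) = 1790849272789/3968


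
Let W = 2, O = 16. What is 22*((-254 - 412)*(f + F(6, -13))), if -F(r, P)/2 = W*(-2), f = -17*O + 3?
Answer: 3824172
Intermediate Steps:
f = -269 (f = -17*16 + 3 = -272 + 3 = -269)
F(r, P) = 8 (F(r, P) = -4*(-2) = -2*(-4) = 8)
22*((-254 - 412)*(f + F(6, -13))) = 22*((-254 - 412)*(-269 + 8)) = 22*(-666*(-261)) = 22*173826 = 3824172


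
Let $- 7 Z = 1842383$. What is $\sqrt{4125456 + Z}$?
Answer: $\frac{\sqrt{189250663}}{7} \approx 1965.3$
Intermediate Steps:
$Z = - \frac{1842383}{7}$ ($Z = \left(- \frac{1}{7}\right) 1842383 = - \frac{1842383}{7} \approx -2.632 \cdot 10^{5}$)
$\sqrt{4125456 + Z} = \sqrt{4125456 - \frac{1842383}{7}} = \sqrt{\frac{27035809}{7}} = \frac{\sqrt{189250663}}{7}$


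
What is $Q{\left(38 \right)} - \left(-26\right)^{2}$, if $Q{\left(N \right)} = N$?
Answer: $-638$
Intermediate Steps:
$Q{\left(38 \right)} - \left(-26\right)^{2} = 38 - \left(-26\right)^{2} = 38 - 676 = -638$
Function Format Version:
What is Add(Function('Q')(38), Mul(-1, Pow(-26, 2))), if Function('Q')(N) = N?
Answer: -638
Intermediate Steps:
Add(Function('Q')(38), Mul(-1, Pow(-26, 2))) = Add(38, Mul(-1, Pow(-26, 2))) = Add(38, Mul(-1, 676)) = Add(38, -676) = -638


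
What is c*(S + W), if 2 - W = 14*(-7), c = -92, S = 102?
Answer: -18584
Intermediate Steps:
W = 100 (W = 2 - 14*(-7) = 2 - 1*(-98) = 2 + 98 = 100)
c*(S + W) = -92*(102 + 100) = -92*202 = -18584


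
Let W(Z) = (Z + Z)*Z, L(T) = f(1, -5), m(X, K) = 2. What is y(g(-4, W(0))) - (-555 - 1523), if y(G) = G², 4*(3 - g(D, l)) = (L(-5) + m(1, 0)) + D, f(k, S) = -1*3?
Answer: 33537/16 ≈ 2096.1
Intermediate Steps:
f(k, S) = -3
L(T) = -3
W(Z) = 2*Z² (W(Z) = (2*Z)*Z = 2*Z²)
g(D, l) = 13/4 - D/4 (g(D, l) = 3 - ((-3 + 2) + D)/4 = 3 - (-1 + D)/4 = 3 + (¼ - D/4) = 13/4 - D/4)
y(g(-4, W(0))) - (-555 - 1523) = (13/4 - ¼*(-4))² - (-555 - 1523) = (13/4 + 1)² - 1*(-2078) = (17/4)² + 2078 = 289/16 + 2078 = 33537/16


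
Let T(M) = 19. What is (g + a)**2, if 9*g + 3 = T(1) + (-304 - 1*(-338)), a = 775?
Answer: 49350625/81 ≈ 6.0927e+5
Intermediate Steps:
g = 50/9 (g = -1/3 + (19 + (-304 - 1*(-338)))/9 = -1/3 + (19 + (-304 + 338))/9 = -1/3 + (19 + 34)/9 = -1/3 + (1/9)*53 = -1/3 + 53/9 = 50/9 ≈ 5.5556)
(g + a)**2 = (50/9 + 775)**2 = (7025/9)**2 = 49350625/81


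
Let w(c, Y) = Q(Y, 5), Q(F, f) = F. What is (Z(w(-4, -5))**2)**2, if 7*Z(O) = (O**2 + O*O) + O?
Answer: 4100625/2401 ≈ 1707.9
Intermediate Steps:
w(c, Y) = Y
Z(O) = O/7 + 2*O**2/7 (Z(O) = ((O**2 + O*O) + O)/7 = ((O**2 + O**2) + O)/7 = (2*O**2 + O)/7 = (O + 2*O**2)/7 = O/7 + 2*O**2/7)
(Z(w(-4, -5))**2)**2 = (((1/7)*(-5)*(1 + 2*(-5)))**2)**2 = (((1/7)*(-5)*(1 - 10))**2)**2 = (((1/7)*(-5)*(-9))**2)**2 = ((45/7)**2)**2 = (2025/49)**2 = 4100625/2401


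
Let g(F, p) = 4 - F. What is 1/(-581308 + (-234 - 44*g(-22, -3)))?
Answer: -1/582686 ≈ -1.7162e-6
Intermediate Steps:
1/(-581308 + (-234 - 44*g(-22, -3))) = 1/(-581308 + (-234 - 44*(4 - 1*(-22)))) = 1/(-581308 + (-234 - 44*(4 + 22))) = 1/(-581308 + (-234 - 44*26)) = 1/(-581308 + (-234 - 1144)) = 1/(-581308 - 1378) = 1/(-582686) = -1/582686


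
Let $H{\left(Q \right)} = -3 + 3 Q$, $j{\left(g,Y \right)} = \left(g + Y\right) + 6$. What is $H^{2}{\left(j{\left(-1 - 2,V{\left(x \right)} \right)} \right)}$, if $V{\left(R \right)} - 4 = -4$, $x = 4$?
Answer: $36$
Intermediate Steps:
$V{\left(R \right)} = 0$ ($V{\left(R \right)} = 4 - 4 = 0$)
$j{\left(g,Y \right)} = 6 + Y + g$ ($j{\left(g,Y \right)} = \left(Y + g\right) + 6 = 6 + Y + g$)
$H^{2}{\left(j{\left(-1 - 2,V{\left(x \right)} \right)} \right)} = \left(-3 + 3 \left(6 + 0 - 3\right)\right)^{2} = \left(-3 + 3 \cdot 3\right)^{2} = \left(-3 + 9\right)^{2} = 6^{2} = 36$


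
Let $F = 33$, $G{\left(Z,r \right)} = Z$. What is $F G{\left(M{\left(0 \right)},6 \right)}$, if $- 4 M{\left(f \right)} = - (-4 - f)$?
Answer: $-33$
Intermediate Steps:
$M{\left(f \right)} = -1 - \frac{f}{4}$ ($M{\left(f \right)} = - \frac{\left(-1\right) \left(-4 - f\right)}{4} = - \frac{4 + f}{4} = -1 - \frac{f}{4}$)
$F G{\left(M{\left(0 \right)},6 \right)} = 33 \left(-1 - 0\right) = 33 \left(-1 + 0\right) = 33 \left(-1\right) = -33$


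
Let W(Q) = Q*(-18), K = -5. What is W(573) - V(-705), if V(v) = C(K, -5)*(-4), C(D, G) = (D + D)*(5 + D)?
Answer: -10314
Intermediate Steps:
W(Q) = -18*Q
C(D, G) = 2*D*(5 + D) (C(D, G) = (2*D)*(5 + D) = 2*D*(5 + D))
V(v) = 0 (V(v) = (2*(-5)*(5 - 5))*(-4) = (2*(-5)*0)*(-4) = 0*(-4) = 0)
W(573) - V(-705) = -18*573 - 1*0 = -10314 + 0 = -10314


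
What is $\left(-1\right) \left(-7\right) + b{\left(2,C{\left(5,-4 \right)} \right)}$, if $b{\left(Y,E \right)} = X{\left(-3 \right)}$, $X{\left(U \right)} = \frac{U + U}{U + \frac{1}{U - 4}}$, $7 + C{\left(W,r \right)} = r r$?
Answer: $\frac{98}{11} \approx 8.9091$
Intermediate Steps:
$C{\left(W,r \right)} = -7 + r^{2}$ ($C{\left(W,r \right)} = -7 + r r = -7 + r^{2}$)
$X{\left(U \right)} = \frac{2 U}{U + \frac{1}{-4 + U}}$
$b{\left(Y,E \right)} = \frac{21}{11}$ ($b{\left(Y,E \right)} = 2 \left(-3\right) \frac{1}{1 + \left(-3\right)^{2} - -12} \left(-4 - 3\right) = 2 \left(-3\right) \frac{1}{1 + 9 + 12} \left(-7\right) = 2 \left(-3\right) \frac{1}{22} \left(-7\right) = \frac{21}{11}$)
$\left(-1\right) \left(-7\right) + b{\left(2,C{\left(5,-4 \right)} \right)} = \left(-1\right) \left(-7\right) + \frac{21}{11} = 7 + \frac{21}{11} = \frac{98}{11}$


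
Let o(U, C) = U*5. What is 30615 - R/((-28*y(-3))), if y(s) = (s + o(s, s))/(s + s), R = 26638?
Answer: 1299149/42 ≈ 30932.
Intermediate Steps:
o(U, C) = 5*U
y(s) = 3 (y(s) = (s + 5*s)/(s + s) = (6*s)/((2*s)) = (6*s)*(1/(2*s)) = 3)
30615 - R/((-28*y(-3))) = 30615 - 26638/((-28*3)) = 30615 - 26638/(-84) = 30615 - 26638*(-1)/84 = 30615 - 1*(-13319/42) = 30615 + 13319/42 = 1299149/42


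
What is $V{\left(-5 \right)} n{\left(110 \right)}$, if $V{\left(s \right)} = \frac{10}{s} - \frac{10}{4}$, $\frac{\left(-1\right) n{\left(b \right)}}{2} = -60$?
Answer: $-540$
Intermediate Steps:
$n{\left(b \right)} = 120$ ($n{\left(b \right)} = \left(-2\right) \left(-60\right) = 120$)
$V{\left(s \right)} = - \frac{5}{2} + \frac{10}{s}$ ($V{\left(s \right)} = \frac{10}{s} - \frac{5}{2} = - \frac{5}{2} + \frac{10}{s}$)
$V{\left(-5 \right)} n{\left(110 \right)} = \left(- \frac{5}{2} + \frac{10}{-5}\right) 120 = \left(- \frac{5}{2} + 10 \left(- \frac{1}{5}\right)\right) 120 = \left(- \frac{5}{2} - 2\right) 120 = \left(- \frac{9}{2}\right) 120 = -540$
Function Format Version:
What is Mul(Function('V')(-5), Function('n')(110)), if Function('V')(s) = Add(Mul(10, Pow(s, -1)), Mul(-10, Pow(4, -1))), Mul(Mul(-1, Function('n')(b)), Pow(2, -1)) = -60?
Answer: -540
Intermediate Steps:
Function('n')(b) = 120 (Function('n')(b) = Mul(-2, -60) = 120)
Function('V')(s) = Add(Rational(-5, 2), Mul(10, Pow(s, -1))) (Function('V')(s) = Add(Mul(10, Pow(s, -1)), Mul(-10, Rational(1, 4))) = Add(Mul(10, Pow(s, -1)), Rational(-5, 2)) = Add(Rational(-5, 2), Mul(10, Pow(s, -1))))
Mul(Function('V')(-5), Function('n')(110)) = Mul(Add(Rational(-5, 2), Mul(10, Pow(-5, -1))), 120) = Mul(Add(Rational(-5, 2), Mul(10, Rational(-1, 5))), 120) = Mul(Add(Rational(-5, 2), -2), 120) = Mul(Rational(-9, 2), 120) = -540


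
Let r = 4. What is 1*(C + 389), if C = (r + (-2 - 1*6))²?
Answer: 405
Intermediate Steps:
C = 16 (C = (4 + (-2 - 1*6))² = (4 + (-2 - 6))² = (4 - 8)² = (-4)² = 16)
1*(C + 389) = 1*(16 + 389) = 1*405 = 405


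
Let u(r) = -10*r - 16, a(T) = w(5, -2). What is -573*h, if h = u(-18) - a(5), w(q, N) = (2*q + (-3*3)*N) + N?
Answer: -79074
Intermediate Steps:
w(q, N) = -8*N + 2*q (w(q, N) = (2*q - 9*N) + N = (-9*N + 2*q) + N = -8*N + 2*q)
a(T) = 26 (a(T) = -8*(-2) + 2*5 = 16 + 10 = 26)
u(r) = -16 - 10*r
h = 138 (h = (-16 - 10*(-18)) - 1*26 = (-16 + 180) - 26 = 164 - 26 = 138)
-573*h = -573*138 = -79074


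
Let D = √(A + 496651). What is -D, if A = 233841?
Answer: -14*√3727 ≈ -854.69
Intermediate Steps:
D = 14*√3727 (D = √(233841 + 496651) = √730492 = 14*√3727 ≈ 854.69)
-D = -14*√3727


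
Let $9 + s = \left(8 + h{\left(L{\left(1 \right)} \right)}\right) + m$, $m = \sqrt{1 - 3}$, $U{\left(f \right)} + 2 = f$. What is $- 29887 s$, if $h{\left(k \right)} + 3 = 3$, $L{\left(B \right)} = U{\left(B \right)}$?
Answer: $29887 - 29887 i \sqrt{2} \approx 29887.0 - 42267.0 i$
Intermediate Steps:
$U{\left(f \right)} = -2 + f$
$L{\left(B \right)} = -2 + B$
$h{\left(k \right)} = 0$ ($h{\left(k \right)} = -3 + 3 = 0$)
$m = i \sqrt{2}$ ($m = \sqrt{-2} = i \sqrt{2} \approx 1.4142 i$)
$s = -1 + i \sqrt{2}$ ($s = -9 + \left(\left(8 + 0\right) + i \sqrt{2}\right) = -9 + \left(8 + i \sqrt{2}\right) = -1 + i \sqrt{2} \approx -1.0 + 1.4142 i$)
$- 29887 s = - 29887 \left(-1 + i \sqrt{2}\right) = 29887 - 29887 i \sqrt{2}$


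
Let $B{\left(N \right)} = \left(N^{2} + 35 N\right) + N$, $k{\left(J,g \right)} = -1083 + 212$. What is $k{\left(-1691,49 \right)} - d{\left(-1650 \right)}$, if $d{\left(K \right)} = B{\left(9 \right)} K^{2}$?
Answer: $-1102613371$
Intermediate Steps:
$k{\left(J,g \right)} = -871$
$B{\left(N \right)} = N^{2} + 36 N$
$d{\left(K \right)} = 405 K^{2}$ ($d{\left(K \right)} = 9 \left(36 + 9\right) K^{2} = 9 \cdot 45 K^{2} = 405 K^{2}$)
$k{\left(-1691,49 \right)} - d{\left(-1650 \right)} = -871 - 405 \left(-1650\right)^{2} = -871 - 405 \cdot 2722500 = -871 - 1102612500 = -1102613371$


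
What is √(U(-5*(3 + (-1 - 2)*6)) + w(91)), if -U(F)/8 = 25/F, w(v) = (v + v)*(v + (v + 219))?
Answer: √656814/3 ≈ 270.15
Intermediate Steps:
w(v) = 2*v*(219 + 2*v) (w(v) = (2*v)*(v + (219 + v)) = (2*v)*(219 + 2*v) = 2*v*(219 + 2*v))
U(F) = -200/F
√(U(-5*(3 + (-1 - 2)*6)) + w(91)) = √(-200*(-1/(5*(3 + (-1 - 2)*6))) + 2*91*(219 + 2*91)) = √(-200*(-1/(5*(3 - 3*6))) + 2*91*(219 + 182)) = √(-200*(-1/(5*(3 - 18))) + 2*91*401) = √(-200/((-5*(-15))) + 72982) = √(-200/75 + 72982) = √(-200*1/75 + 72982) = √(-8/3 + 72982) = √(218938/3) = √656814/3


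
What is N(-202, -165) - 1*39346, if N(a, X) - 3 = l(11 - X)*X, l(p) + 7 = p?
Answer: -67228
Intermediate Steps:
l(p) = -7 + p
N(a, X) = 3 + X*(4 - X) (N(a, X) = 3 + (-7 + (11 - X))*X = 3 + (4 - X)*X = 3 + X*(4 - X))
N(-202, -165) - 1*39346 = (3 - 1*(-165)*(-4 - 165)) - 1*39346 = (3 - 1*(-165)*(-169)) - 39346 = (3 - 27885) - 39346 = -27882 - 39346 = -67228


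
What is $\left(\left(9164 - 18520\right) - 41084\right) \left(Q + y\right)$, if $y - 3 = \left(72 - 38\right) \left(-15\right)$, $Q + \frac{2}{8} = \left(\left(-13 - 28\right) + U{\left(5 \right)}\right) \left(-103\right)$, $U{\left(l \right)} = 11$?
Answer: $-130273910$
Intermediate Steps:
$Q = \frac{12359}{4}$ ($Q = - \frac{1}{4} + \left(\left(-13 - 28\right) + 11\right) \left(-103\right) = - \frac{1}{4} + \left(-41 + 11\right) \left(-103\right) = - \frac{1}{4} - -3090 = - \frac{1}{4} + 3090 = \frac{12359}{4} \approx 3089.8$)
$y = -507$ ($y = 3 + \left(72 - 38\right) \left(-15\right) = 3 + 34 \left(-15\right) = 3 - 510 = -507$)
$\left(\left(9164 - 18520\right) - 41084\right) \left(Q + y\right) = \left(\left(9164 - 18520\right) - 41084\right) \left(\frac{12359}{4} - 507\right) = \left(-9356 - 41084\right) \frac{10331}{4} = \left(-50440\right) \frac{10331}{4} = -130273910$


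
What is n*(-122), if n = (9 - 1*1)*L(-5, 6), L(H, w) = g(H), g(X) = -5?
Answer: 4880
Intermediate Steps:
L(H, w) = -5
n = -40 (n = (9 - 1*1)*(-5) = (9 - 1)*(-5) = 8*(-5) = -40)
n*(-122) = -40*(-122) = 4880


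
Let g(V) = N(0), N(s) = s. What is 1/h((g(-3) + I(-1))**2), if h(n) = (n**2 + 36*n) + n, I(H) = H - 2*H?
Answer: 1/38 ≈ 0.026316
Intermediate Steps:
I(H) = -H
g(V) = 0
h(n) = n**2 + 37*n
1/h((g(-3) + I(-1))**2) = 1/((0 - 1*(-1))**2*(37 + (0 - 1*(-1))**2)) = 1/((0 + 1)**2*(37 + (0 + 1)**2)) = 1/(1**2*(37 + 1**2)) = 1/(1*(37 + 1)) = 1/(1*38) = 1/38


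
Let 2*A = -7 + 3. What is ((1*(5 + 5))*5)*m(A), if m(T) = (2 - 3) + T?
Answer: -150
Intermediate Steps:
A = -2 (A = (-7 + 3)/2 = (1/2)*(-4) = -2)
m(T) = -1 + T
((1*(5 + 5))*5)*m(A) = ((1*(5 + 5))*5)*(-1 - 2) = ((1*10)*5)*(-3) = (10*5)*(-3) = 50*(-3) = -150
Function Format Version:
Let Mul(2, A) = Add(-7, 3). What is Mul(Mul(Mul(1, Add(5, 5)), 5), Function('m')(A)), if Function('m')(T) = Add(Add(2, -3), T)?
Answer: -150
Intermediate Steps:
A = -2 (A = Mul(Rational(1, 2), Add(-7, 3)) = Mul(Rational(1, 2), -4) = -2)
Function('m')(T) = Add(-1, T)
Mul(Mul(Mul(1, Add(5, 5)), 5), Function('m')(A)) = Mul(Mul(Mul(1, Add(5, 5)), 5), Add(-1, -2)) = Mul(Mul(Mul(1, 10), 5), -3) = Mul(Mul(10, 5), -3) = Mul(50, -3) = -150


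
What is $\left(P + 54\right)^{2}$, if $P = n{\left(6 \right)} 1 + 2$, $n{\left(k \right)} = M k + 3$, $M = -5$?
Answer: $841$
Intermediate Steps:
$n{\left(k \right)} = 3 - 5 k$ ($n{\left(k \right)} = - 5 k + 3 = 3 - 5 k$)
$P = -25$ ($P = \left(3 - 30\right) 1 + 2 = \left(-27\right) 1 + 2 = -27 + 2 = -25$)
$\left(P + 54\right)^{2} = \left(-25 + 54\right)^{2} = 29^{2} = 841$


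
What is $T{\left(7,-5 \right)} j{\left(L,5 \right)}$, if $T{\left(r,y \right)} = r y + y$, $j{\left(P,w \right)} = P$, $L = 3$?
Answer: $-120$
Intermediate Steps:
$T{\left(r,y \right)} = y + r y$
$T{\left(7,-5 \right)} j{\left(L,5 \right)} = - 5 \left(1 + 7\right) 3 = \left(-5\right) 8 \cdot 3 = \left(-40\right) 3 = -120$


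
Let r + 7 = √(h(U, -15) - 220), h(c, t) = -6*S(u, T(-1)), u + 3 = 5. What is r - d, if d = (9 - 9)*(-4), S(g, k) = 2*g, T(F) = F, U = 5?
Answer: -7 + 2*I*√61 ≈ -7.0 + 15.62*I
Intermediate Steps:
u = 2 (u = -3 + 5 = 2)
d = 0 (d = 0*(-4) = 0)
h(c, t) = -24 (h(c, t) = -12*2 = -6*4 = -24)
r = -7 + 2*I*√61 (r = -7 + √(-24 - 220) = -7 + √(-244) = -7 + 2*I*√61 ≈ -7.0 + 15.62*I)
r - d = (-7 + 2*I*√61) - 1*0 = (-7 + 2*I*√61) + 0 = -7 + 2*I*√61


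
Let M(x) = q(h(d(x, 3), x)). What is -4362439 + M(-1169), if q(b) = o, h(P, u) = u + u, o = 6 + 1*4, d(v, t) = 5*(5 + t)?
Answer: -4362429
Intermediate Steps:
d(v, t) = 25 + 5*t
o = 10 (o = 6 + 4 = 10)
h(P, u) = 2*u
q(b) = 10
M(x) = 10
-4362439 + M(-1169) = -4362439 + 10 = -4362429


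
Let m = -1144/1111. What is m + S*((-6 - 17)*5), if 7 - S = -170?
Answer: -2055959/101 ≈ -20356.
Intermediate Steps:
S = 177 (S = 7 - 1*(-170) = 7 + 170 = 177)
m = -104/101 (m = -1144*1/1111 = -104/101 ≈ -1.0297)
m + S*((-6 - 17)*5) = -104/101 + 177*((-6 - 17)*5) = -104/101 + 177*(-23*5) = -104/101 + 177*(-115) = -104/101 - 20355 = -2055959/101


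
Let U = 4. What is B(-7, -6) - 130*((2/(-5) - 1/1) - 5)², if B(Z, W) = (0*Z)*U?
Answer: -26624/5 ≈ -5324.8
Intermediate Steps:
B(Z, W) = 0 (B(Z, W) = (0*Z)*4 = 0*4 = 0)
B(-7, -6) - 130*((2/(-5) - 1/1) - 5)² = 0 - 130*((2/(-5) - 1/1) - 5)² = 0 - 130*((2*(-⅕) - 1*1) - 5)² = 0 - 130*((-⅖ - 1) - 5)² = 0 - 130*(-7/5 - 5)² = 0 - 130*(-32/5)² = 0 - 130*1024/25 = 0 - 26624/5 = -26624/5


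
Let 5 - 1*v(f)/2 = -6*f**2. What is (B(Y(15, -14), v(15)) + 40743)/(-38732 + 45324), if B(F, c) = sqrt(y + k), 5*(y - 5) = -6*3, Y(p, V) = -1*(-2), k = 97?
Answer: 40743/6592 + sqrt(615)/16480 ≈ 6.1822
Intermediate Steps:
Y(p, V) = 2
y = 7/5 (y = 5 + (-6*3)/5 = 5 + (1/5)*(-18) = 5 - 18/5 = 7/5 ≈ 1.4000)
v(f) = 10 + 12*f**2 (v(f) = 10 - (-12)*f**2 = 10 + 12*f**2)
B(F, c) = 2*sqrt(615)/5 (B(F, c) = sqrt(7/5 + 97) = sqrt(492/5) = 2*sqrt(615)/5)
(B(Y(15, -14), v(15)) + 40743)/(-38732 + 45324) = (2*sqrt(615)/5 + 40743)/(-38732 + 45324) = (40743 + 2*sqrt(615)/5)/6592 = (40743 + 2*sqrt(615)/5)*(1/6592) = 40743/6592 + sqrt(615)/16480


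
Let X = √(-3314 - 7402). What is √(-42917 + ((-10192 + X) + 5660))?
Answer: √(-47449 + 2*I*√2679) ≈ 0.238 + 217.83*I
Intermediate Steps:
X = 2*I*√2679 (X = √(-10716) = 2*I*√2679 ≈ 103.52*I)
√(-42917 + ((-10192 + X) + 5660)) = √(-42917 + ((-10192 + 2*I*√2679) + 5660)) = √(-42917 + (-4532 + 2*I*√2679)) = √(-47449 + 2*I*√2679)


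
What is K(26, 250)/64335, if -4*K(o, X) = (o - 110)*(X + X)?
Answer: 700/4289 ≈ 0.16321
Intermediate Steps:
K(o, X) = -X*(-110 + o)/2 (K(o, X) = -(o - 110)*(X + X)/4 = -(-110 + o)*2*X/4 = -X*(-110 + o)/2)
K(26, 250)/64335 = ((1/2)*250*(110 - 1*26))/64335 = ((1/2)*250*(110 - 26))*(1/64335) = ((1/2)*250*84)*(1/64335) = 10500*(1/64335) = 700/4289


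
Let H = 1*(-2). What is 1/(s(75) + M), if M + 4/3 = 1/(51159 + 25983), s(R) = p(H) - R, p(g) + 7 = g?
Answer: -25714/2194261 ≈ -0.011719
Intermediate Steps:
H = -2
p(g) = -7 + g
s(R) = -9 - R (s(R) = (-7 - 2) - R = -9 - R)
M = -34285/25714 (M = -4/3 + 1/(51159 + 25983) = -4/3 + 1/77142 = -34285/25714 ≈ -1.3333)
1/(s(75) + M) = 1/((-9 - 1*75) - 34285/25714) = 1/((-9 - 75) - 34285/25714) = 1/(-84 - 34285/25714) = 1/(-2194261/25714) = -25714/2194261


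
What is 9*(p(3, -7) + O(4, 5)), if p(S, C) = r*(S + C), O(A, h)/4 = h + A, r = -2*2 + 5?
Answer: 288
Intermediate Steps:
r = 1 (r = -4 + 5 = 1)
O(A, h) = 4*A + 4*h (O(A, h) = 4*(h + A) = 4*(A + h) = 4*A + 4*h)
p(S, C) = C + S (p(S, C) = 1*(S + C) = 1*(C + S) = C + S)
9*(p(3, -7) + O(4, 5)) = 9*((-7 + 3) + (4*4 + 4*5)) = 9*(-4 + (16 + 20)) = 9*(-4 + 36) = 9*32 = 288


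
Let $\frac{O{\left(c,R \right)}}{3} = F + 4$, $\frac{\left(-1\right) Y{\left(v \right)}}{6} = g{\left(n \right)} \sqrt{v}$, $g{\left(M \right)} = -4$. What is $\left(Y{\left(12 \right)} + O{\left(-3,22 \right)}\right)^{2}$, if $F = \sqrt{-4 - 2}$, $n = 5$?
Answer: $9 \left(4 + 16 \sqrt{3} + i \sqrt{6}\right)^{2} \approx 8997.3 + 1398.2 i$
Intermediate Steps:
$F = i \sqrt{6}$ ($F = \sqrt{-6} = i \sqrt{6} \approx 2.4495 i$)
$Y{\left(v \right)} = 24 \sqrt{v}$ ($Y{\left(v \right)} = - 6 \left(- 4 \sqrt{v}\right) = 24 \sqrt{v}$)
$O{\left(c,R \right)} = 12 + 3 i \sqrt{6}$ ($O{\left(c,R \right)} = 3 \left(i \sqrt{6} + 4\right) = 3 \left(4 + i \sqrt{6}\right) = 12 + 3 i \sqrt{6}$)
$\left(Y{\left(12 \right)} + O{\left(-3,22 \right)}\right)^{2} = \left(24 \sqrt{12} + \left(12 + 3 i \sqrt{6}\right)\right)^{2} = \left(24 \cdot 2 \sqrt{3} + \left(12 + 3 i \sqrt{6}\right)\right)^{2} = \left(48 \sqrt{3} + \left(12 + 3 i \sqrt{6}\right)\right)^{2} = \left(12 + 48 \sqrt{3} + 3 i \sqrt{6}\right)^{2}$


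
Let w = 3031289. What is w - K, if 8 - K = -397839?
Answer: 2633442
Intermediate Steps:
K = 397847 (K = 8 - 1*(-397839) = 8 + 397839 = 397847)
w - K = 3031289 - 1*397847 = 3031289 - 397847 = 2633442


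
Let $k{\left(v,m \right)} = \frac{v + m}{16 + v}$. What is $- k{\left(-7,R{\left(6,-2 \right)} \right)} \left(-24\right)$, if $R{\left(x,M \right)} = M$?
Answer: $-24$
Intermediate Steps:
$k{\left(v,m \right)} = \frac{m + v}{16 + v}$
$- k{\left(-7,R{\left(6,-2 \right)} \right)} \left(-24\right) = - \frac{-2 - 7}{16 - 7} \left(-24\right) = - \frac{-9}{9} \left(-24\right) = \left(-1\right) \left(-1\right) \left(-24\right) = 1 \left(-24\right) = -24$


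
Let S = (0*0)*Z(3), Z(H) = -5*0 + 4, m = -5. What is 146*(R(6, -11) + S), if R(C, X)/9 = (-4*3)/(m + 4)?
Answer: 15768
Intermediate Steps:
R(C, X) = 108 (R(C, X) = 9*((-4*3)/(-5 + 4)) = 9*(-12/(-1)) = 9*(-12*(-1)) = 9*12 = 108)
Z(H) = 4 (Z(H) = 0 + 4 = 4)
S = 0 (S = (0*0)*4 = 0*4 = 0)
146*(R(6, -11) + S) = 146*(108 + 0) = 146*108 = 15768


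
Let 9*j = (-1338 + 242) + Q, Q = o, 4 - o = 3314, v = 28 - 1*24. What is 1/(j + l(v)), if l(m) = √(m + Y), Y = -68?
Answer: -19827/9709010 - 162*I/4854505 ≈ -0.0020421 - 3.3371e-5*I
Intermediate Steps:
v = 4 (v = 28 - 24 = 4)
o = -3310 (o = 4 - 1*3314 = 4 - 3314 = -3310)
Q = -3310
l(m) = √(-68 + m) (l(m) = √(m - 68) = √(-68 + m))
j = -4406/9 (j = ((-1338 + 242) - 3310)/9 = (-1096 - 3310)/9 = (⅑)*(-4406) = -4406/9 ≈ -489.56)
1/(j + l(v)) = 1/(-4406/9 + √(-68 + 4)) = 1/(-4406/9 + √(-64)) = 1/(-4406/9 + 8*I) = 81*(-4406/9 - 8*I)/19418020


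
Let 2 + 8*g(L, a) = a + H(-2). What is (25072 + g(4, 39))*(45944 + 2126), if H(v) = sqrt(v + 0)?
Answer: 4821733455/4 + 24035*I*sqrt(2)/4 ≈ 1.2054e+9 + 8497.7*I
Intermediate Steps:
H(v) = sqrt(v)
g(L, a) = -1/4 + a/8 + I*sqrt(2)/8 (g(L, a) = -1/4 + (a + sqrt(-2))/8 = -1/4 + (a + I*sqrt(2))/8 = -1/4 + (a/8 + I*sqrt(2)/8) = -1/4 + a/8 + I*sqrt(2)/8)
(25072 + g(4, 39))*(45944 + 2126) = (25072 + (-1/4 + (1/8)*39 + I*sqrt(2)/8))*(45944 + 2126) = (25072 + (-1/4 + 39/8 + I*sqrt(2)/8))*48070 = (25072 + (37/8 + I*sqrt(2)/8))*48070 = (200613/8 + I*sqrt(2)/8)*48070 = 4821733455/4 + 24035*I*sqrt(2)/4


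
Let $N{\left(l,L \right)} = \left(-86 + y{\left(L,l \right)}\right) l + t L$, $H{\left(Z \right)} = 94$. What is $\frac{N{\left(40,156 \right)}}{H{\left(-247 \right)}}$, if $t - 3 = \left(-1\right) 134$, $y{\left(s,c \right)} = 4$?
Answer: $- \frac{11858}{47} \approx -252.3$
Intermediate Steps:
$t = -131$ ($t = 3 - 134 = -131$)
$N{\left(l,L \right)} = - 131 L - 82 l$ ($N{\left(l,L \right)} = \left(-86 + 4\right) l - 131 L = - 82 l - 131 L = - 131 L - 82 l$)
$\frac{N{\left(40,156 \right)}}{H{\left(-247 \right)}} = \frac{\left(-131\right) 156 - 3280}{94} = \left(-20436 - 3280\right) \frac{1}{94} = \left(-23716\right) \frac{1}{94} = - \frac{11858}{47}$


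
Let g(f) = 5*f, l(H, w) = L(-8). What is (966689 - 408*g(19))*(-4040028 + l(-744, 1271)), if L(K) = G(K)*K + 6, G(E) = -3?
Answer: -3748831304142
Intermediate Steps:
L(K) = 6 - 3*K (L(K) = -3*K + 6 = 6 - 3*K)
l(H, w) = 30 (l(H, w) = 6 - 3*(-8) = 6 + 24 = 30)
(966689 - 408*g(19))*(-4040028 + l(-744, 1271)) = (966689 - 2040*19)*(-4040028 + 30) = (966689 - 408*95)*(-4039998) = (966689 - 38760)*(-4039998) = 927929*(-4039998) = -3748831304142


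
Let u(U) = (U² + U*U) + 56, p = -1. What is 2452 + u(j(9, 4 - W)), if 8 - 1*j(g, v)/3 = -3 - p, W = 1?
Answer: 4308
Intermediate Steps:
j(g, v) = 30 (j(g, v) = 24 - 3*(-3 - 1*(-1)) = 24 - 3*(-3 + 1) = 24 - 3*(-2) = 24 + 6 = 30)
u(U) = 56 + 2*U² (u(U) = (U² + U²) + 56 = 2*U² + 56 = 56 + 2*U²)
2452 + u(j(9, 4 - W)) = 2452 + (56 + 2*30²) = 2452 + (56 + 2*900) = 2452 + (56 + 1800) = 2452 + 1856 = 4308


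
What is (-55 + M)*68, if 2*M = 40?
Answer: -2380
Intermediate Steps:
M = 20 (M = (½)*40 = 20)
(-55 + M)*68 = (-55 + 20)*68 = -35*68 = -2380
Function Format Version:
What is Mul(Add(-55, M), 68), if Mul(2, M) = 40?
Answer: -2380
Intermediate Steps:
M = 20 (M = Mul(Rational(1, 2), 40) = 20)
Mul(Add(-55, M), 68) = Mul(Add(-55, 20), 68) = Mul(-35, 68) = -2380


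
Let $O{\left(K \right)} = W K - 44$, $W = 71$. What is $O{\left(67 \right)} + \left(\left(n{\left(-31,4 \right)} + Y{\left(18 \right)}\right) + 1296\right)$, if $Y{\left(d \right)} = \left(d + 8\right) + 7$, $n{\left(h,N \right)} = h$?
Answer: $6011$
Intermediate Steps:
$O{\left(K \right)} = -44 + 71 K$ ($O{\left(K \right)} = 71 K - 44 = -44 + 71 K$)
$Y{\left(d \right)} = 15 + d$ ($Y{\left(d \right)} = \left(8 + d\right) + 7 = 15 + d$)
$O{\left(67 \right)} + \left(\left(n{\left(-31,4 \right)} + Y{\left(18 \right)}\right) + 1296\right) = \left(-44 + 71 \cdot 67\right) + \left(\left(-31 + \left(15 + 18\right)\right) + 1296\right) = \left(-44 + 4757\right) + \left(\left(-31 + 33\right) + 1296\right) = 4713 + \left(2 + 1296\right) = 4713 + 1298 = 6011$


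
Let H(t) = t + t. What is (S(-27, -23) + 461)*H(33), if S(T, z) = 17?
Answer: 31548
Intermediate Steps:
H(t) = 2*t
(S(-27, -23) + 461)*H(33) = (17 + 461)*(2*33) = 478*66 = 31548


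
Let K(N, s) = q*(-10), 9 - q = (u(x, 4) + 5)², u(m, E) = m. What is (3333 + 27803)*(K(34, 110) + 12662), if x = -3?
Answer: 392687232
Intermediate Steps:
q = 5 (q = 9 - (-3 + 5)² = 9 - 1*2² = 9 - 1*4 = 9 - 4 = 5)
K(N, s) = -50 (K(N, s) = 5*(-10) = -50)
(3333 + 27803)*(K(34, 110) + 12662) = (3333 + 27803)*(-50 + 12662) = 31136*12612 = 392687232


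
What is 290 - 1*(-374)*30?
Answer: 11510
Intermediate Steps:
290 - 1*(-374)*30 = 290 + 374*30 = 290 + 11220 = 11510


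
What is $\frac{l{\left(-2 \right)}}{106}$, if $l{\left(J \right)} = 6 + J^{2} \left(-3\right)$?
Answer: $- \frac{3}{53} \approx -0.056604$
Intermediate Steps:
$l{\left(J \right)} = 6 - 3 J^{2}$
$\frac{l{\left(-2 \right)}}{106} = \frac{6 - 3 \left(-2\right)^{2}}{106} = \left(6 - 12\right) \frac{1}{106} = \left(-6\right) \frac{1}{106} = - \frac{3}{53}$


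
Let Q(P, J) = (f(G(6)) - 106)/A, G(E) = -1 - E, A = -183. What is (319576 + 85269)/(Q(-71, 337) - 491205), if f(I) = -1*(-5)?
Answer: -74086635/89890414 ≈ -0.82419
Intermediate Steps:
f(I) = 5
Q(P, J) = 101/183 (Q(P, J) = (5 - 106)/(-183) = -101*(-1/183) = 101/183)
(319576 + 85269)/(Q(-71, 337) - 491205) = (319576 + 85269)/(101/183 - 491205) = 404845/(-89890414/183) = 404845*(-183/89890414) = -74086635/89890414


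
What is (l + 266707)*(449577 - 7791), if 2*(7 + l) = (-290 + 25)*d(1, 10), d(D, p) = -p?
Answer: 118409692650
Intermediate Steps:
l = 1318 (l = -7 + ((-290 + 25)*(-1*10))/2 = -7 + (-265*(-10))/2 = -7 + (½)*2650 = -7 + 1325 = 1318)
(l + 266707)*(449577 - 7791) = (1318 + 266707)*(449577 - 7791) = 268025*441786 = 118409692650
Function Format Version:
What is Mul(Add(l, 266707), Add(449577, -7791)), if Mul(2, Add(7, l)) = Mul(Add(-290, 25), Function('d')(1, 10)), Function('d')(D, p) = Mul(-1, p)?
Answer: 118409692650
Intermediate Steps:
l = 1318 (l = Add(-7, Mul(Rational(1, 2), Mul(Add(-290, 25), Mul(-1, 10)))) = Add(-7, Mul(Rational(1, 2), Mul(-265, -10))) = Add(-7, Mul(Rational(1, 2), 2650)) = Add(-7, 1325) = 1318)
Mul(Add(l, 266707), Add(449577, -7791)) = Mul(Add(1318, 266707), Add(449577, -7791)) = Mul(268025, 441786) = 118409692650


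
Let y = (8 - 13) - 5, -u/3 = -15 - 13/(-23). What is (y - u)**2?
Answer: 1503076/529 ≈ 2841.4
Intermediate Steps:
u = 996/23 (u = -3*(-15 - 13/(-23)) = -3*(-15 - 13*(-1)/23) = -3*(-15 - 1*(-13/23)) = -3*(-15 + 13/23) = -3*(-332/23) = 996/23 ≈ 43.304)
y = -10 (y = -5 - 5 = -10)
(y - u)**2 = (-10 - 1*996/23)**2 = (-10 - 996/23)**2 = (-1226/23)**2 = 1503076/529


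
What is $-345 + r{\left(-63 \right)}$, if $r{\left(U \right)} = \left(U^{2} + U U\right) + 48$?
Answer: $7641$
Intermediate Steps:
$r{\left(U \right)} = 48 + 2 U^{2}$ ($r{\left(U \right)} = \left(U^{2} + U^{2}\right) + 48 = 2 U^{2} + 48 = 48 + 2 U^{2}$)
$-345 + r{\left(-63 \right)} = -345 + \left(48 + 2 \left(-63\right)^{2}\right) = -345 + \left(48 + 2 \cdot 3969\right) = -345 + \left(48 + 7938\right) = -345 + 7986 = 7641$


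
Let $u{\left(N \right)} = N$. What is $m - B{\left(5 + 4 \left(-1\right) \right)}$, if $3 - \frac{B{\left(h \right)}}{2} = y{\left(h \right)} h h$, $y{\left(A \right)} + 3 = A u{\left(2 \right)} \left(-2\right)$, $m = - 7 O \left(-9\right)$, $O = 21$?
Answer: $1303$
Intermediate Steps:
$m = 1323$ ($m = \left(-7\right) 21 \left(-9\right) = \left(-147\right) \left(-9\right) = 1323$)
$y{\left(A \right)} = -3 - 4 A$ ($y{\left(A \right)} = -3 + A 2 \left(-2\right) = -3 + 2 A \left(-2\right) = -3 - 4 A$)
$B{\left(h \right)} = 6 - 2 h^{2} \left(-3 - 4 h\right)$ ($B{\left(h \right)} = 6 - 2 \left(-3 - 4 h\right) h h = 6 - 2 h \left(-3 - 4 h\right) h = 6 - 2 h^{2} \left(-3 - 4 h\right)$)
$m - B{\left(5 + 4 \left(-1\right) \right)} = 1323 - \left(6 + 2 \left(5 + 4 \left(-1\right)\right)^{2} \left(3 + 4 \left(5 + 4 \left(-1\right)\right)\right)\right) = 1323 - \left(6 + 2 \left(5 - 4\right)^{2} \left(3 + 4 \left(5 - 4\right)\right)\right) = 1323 - \left(6 + 2 \cdot 1^{2} \left(3 + 4 \cdot 1\right)\right) = 1323 - \left(6 + 2 \cdot 1 \left(3 + 4\right)\right) = 1323 - \left(6 + 2 \cdot 1 \cdot 7\right) = 1323 - \left(6 + 14\right) = 1323 - 20 = 1303$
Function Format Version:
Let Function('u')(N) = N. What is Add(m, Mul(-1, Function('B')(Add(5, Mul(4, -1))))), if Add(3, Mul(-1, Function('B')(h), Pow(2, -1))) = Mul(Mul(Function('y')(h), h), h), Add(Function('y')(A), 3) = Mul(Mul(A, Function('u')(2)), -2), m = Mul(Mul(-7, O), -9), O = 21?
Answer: 1303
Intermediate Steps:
m = 1323 (m = Mul(Mul(-7, 21), -9) = Mul(-147, -9) = 1323)
Function('y')(A) = Add(-3, Mul(-4, A)) (Function('y')(A) = Add(-3, Mul(Mul(A, 2), -2)) = Add(-3, Mul(Mul(2, A), -2)) = Add(-3, Mul(-4, A)))
Function('B')(h) = Add(6, Mul(-2, Pow(h, 2), Add(-3, Mul(-4, h)))) (Function('B')(h) = Add(6, Mul(-2, Mul(Mul(Add(-3, Mul(-4, h)), h), h))) = Add(6, Mul(-2, Mul(Mul(h, Add(-3, Mul(-4, h))), h))) = Add(6, Mul(-2, Mul(Pow(h, 2), Add(-3, Mul(-4, h))))) = Add(6, Mul(-2, Pow(h, 2), Add(-3, Mul(-4, h)))))
Add(m, Mul(-1, Function('B')(Add(5, Mul(4, -1))))) = Add(1323, Mul(-1, Add(6, Mul(2, Pow(Add(5, Mul(4, -1)), 2), Add(3, Mul(4, Add(5, Mul(4, -1)))))))) = Add(1323, Mul(-1, Add(6, Mul(2, Pow(Add(5, -4), 2), Add(3, Mul(4, Add(5, -4))))))) = Add(1323, Mul(-1, Add(6, Mul(2, Pow(1, 2), Add(3, Mul(4, 1)))))) = Add(1323, Mul(-1, Add(6, Mul(2, 1, Add(3, 4))))) = Add(1323, Mul(-1, Add(6, Mul(2, 1, 7)))) = Add(1323, Mul(-1, Add(6, 14))) = Add(1323, Mul(-1, 20)) = Add(1323, -20) = 1303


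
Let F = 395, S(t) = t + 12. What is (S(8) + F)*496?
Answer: 205840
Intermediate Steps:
S(t) = 12 + t
(S(8) + F)*496 = ((12 + 8) + 395)*496 = (20 + 395)*496 = 415*496 = 205840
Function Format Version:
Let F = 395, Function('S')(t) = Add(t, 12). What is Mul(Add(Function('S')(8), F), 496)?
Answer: 205840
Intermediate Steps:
Function('S')(t) = Add(12, t)
Mul(Add(Function('S')(8), F), 496) = Mul(Add(Add(12, 8), 395), 496) = Mul(Add(20, 395), 496) = Mul(415, 496) = 205840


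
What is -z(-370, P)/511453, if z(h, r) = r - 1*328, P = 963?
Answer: -635/511453 ≈ -0.0012416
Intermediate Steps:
z(h, r) = -328 + r (z(h, r) = r - 328 = -328 + r)
-z(-370, P)/511453 = -(-328 + 963)/511453 = -1*635*(1/511453) = -635*1/511453 = -635/511453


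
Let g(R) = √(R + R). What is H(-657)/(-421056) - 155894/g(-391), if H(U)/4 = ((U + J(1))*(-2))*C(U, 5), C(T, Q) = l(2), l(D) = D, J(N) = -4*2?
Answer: -665/26316 + 3389*I*√782/17 ≈ -0.02527 + 5574.8*I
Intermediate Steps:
J(N) = -8
g(R) = √2*√R (g(R) = √(2*R) = √2*√R)
C(T, Q) = 2
H(U) = 128 - 16*U (H(U) = 4*(((U - 8)*(-2))*2) = 4*(((-8 + U)*(-2))*2) = 4*((16 - 2*U)*2) = 4*(32 - 4*U) = 128 - 16*U)
H(-657)/(-421056) - 155894/g(-391) = (128 - 16*(-657))/(-421056) - 155894*(-I*√782/782) = (128 + 10512)*(-1/421056) - 155894*(-I*√782/782) = 10640*(-1/421056) - 155894*(-I*√782/782) = -665/26316 - (-3389)*I*√782/17 = -665/26316 + 3389*I*√782/17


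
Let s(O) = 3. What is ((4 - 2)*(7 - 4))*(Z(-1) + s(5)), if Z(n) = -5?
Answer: -12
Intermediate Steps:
((4 - 2)*(7 - 4))*(Z(-1) + s(5)) = ((4 - 2)*(7 - 4))*(-5 + 3) = (2*3)*(-2) = 6*(-2) = -12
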